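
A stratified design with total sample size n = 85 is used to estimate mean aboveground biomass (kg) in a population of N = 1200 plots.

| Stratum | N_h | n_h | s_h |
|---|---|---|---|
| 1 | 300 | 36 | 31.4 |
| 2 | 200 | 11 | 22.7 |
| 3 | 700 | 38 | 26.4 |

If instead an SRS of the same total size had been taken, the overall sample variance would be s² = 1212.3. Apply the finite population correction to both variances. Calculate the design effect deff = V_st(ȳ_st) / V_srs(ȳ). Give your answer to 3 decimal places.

V̂(ȳ_st) = Σ W_h² (1 − n_h/N_h) s_h²/n_h, with W_h = N_h/N and N = 1200:
  stratum 1: (300/1200)²·(1 − 36/300)·31.4²/36 = 1.50633
  stratum 2: (200/1200)²·(1 − 11/200)·22.7²/11 = 1.22967
  stratum 3: (700/1200)²·(1 − 38/700)·26.4²/38 = 5.90225
V_st = 8.63825
V_srs = (1 − 85/1200)·1212.3/85 = 13.2521
deff = V_st / V_srs = 8.63825/13.2521 = 0.6518

deff ≈ 0.652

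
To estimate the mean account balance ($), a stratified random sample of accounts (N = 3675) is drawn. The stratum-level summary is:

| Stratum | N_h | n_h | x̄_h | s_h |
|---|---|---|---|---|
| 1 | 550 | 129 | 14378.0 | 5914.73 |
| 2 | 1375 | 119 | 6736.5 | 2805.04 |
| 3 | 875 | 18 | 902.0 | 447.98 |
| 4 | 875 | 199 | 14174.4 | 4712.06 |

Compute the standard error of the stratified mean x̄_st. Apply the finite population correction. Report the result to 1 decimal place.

SE(x̄_st) ≈ 136.4

V̂(x̄_st) = Σ W_h² (1 − n_h/N_h) s_h²/n_h, with W_h = N_h/N and N = 3675:
  stratum 1: (550/3675)²·(1 − 129/550)·5914.73²/129 = 4649.54
  stratum 2: (1375/3675)²·(1 − 119/1375)·2805.04²/119 = 8454.91
  stratum 3: (875/3675)²·(1 − 18/875)·447.98²/18 = 619.04
  stratum 4: (875/3675)²·(1 − 199/875)·4712.06²/199 = 4886.62
V̂(x̄_st) = 18610.1
SE(x̄_st) = √18610.1 = 136.419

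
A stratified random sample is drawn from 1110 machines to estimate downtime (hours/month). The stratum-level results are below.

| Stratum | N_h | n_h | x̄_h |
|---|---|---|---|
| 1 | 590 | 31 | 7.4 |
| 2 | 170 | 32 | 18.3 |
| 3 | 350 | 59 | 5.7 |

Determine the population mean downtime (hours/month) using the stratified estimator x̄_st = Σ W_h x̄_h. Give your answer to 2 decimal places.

x̄_st ≈ 8.53

N = Σ N_h = 1110. Stratum weights W_h = N_h/N.
x̄_st = (590·7.4 + 170·18.3 + 350·5.7) / 1110 = 8.5333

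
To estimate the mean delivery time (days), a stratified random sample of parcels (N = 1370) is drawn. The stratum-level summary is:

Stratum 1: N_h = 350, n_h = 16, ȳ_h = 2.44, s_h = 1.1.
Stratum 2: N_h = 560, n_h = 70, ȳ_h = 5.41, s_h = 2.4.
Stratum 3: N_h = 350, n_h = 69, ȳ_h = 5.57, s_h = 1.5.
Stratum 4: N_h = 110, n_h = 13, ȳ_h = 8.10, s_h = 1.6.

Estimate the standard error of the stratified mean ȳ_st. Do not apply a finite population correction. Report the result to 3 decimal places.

SE(ȳ_st) ≈ 0.149

V̂(ȳ_st) = Σ W_h² s_h²/n_h, with W_h = N_h/N and N = 1370:
  stratum 1: (350/1370)²·1.1²/16 = 0.00493583
  stratum 2: (560/1370)²·2.4²/70 = 0.0137486
  stratum 3: (350/1370)²·1.5²/69 = 0.00212828
  stratum 4: (110/1370)²·1.6²/13 = 0.00126952
V̂(ȳ_st) = 0.0220823
SE(ȳ_st) = √0.0220823 = 0.148601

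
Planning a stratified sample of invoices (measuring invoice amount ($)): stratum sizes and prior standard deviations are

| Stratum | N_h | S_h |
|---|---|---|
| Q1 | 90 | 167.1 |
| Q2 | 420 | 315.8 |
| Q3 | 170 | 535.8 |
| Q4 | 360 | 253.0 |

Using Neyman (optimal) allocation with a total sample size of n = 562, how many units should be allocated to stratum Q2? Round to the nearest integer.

Neyman allocation: n_h = n · N_h S_h / Σ N_i S_i, with n = 562.
  stratum Q1: N_h·S_h = 90·167.1 = 15039.00
  stratum Q2: N_h·S_h = 420·315.8 = 132636.00
  stratum Q3: N_h·S_h = 170·535.8 = 91086.00
  stratum Q4: N_h·S_h = 360·253.0 = 91080.00
Σ N_h S_h = 329841.00
n for stratum Q2 = 562·132636.00/329841.00 = 225.992 → 226

226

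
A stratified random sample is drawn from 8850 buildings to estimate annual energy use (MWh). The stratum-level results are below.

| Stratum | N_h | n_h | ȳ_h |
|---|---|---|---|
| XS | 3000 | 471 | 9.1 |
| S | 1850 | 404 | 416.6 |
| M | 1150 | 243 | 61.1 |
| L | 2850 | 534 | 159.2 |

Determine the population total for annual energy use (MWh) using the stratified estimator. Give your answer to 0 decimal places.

τ̂_st = Σ N_h ȳ_h = 3000·9.1 + 1850·416.6 + 1150·61.1 + 2850·159.2 = 1321995

τ̂_st ≈ 1321995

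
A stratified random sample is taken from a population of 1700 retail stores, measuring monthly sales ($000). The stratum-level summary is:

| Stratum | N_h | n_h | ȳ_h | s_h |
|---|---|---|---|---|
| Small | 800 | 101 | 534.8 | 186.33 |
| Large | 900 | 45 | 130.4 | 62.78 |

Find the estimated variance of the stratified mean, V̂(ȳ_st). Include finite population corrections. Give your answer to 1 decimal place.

V̂(ȳ_st) = Σ W_h² (1 − n_h/N_h) s_h²/n_h, with W_h = N_h/N and N = 1700:
  stratum Small: (800/1700)²·(1 − 101/800)·186.33²/101 = 66.5141
  stratum Large: (900/1700)²·(1 − 45/900)·62.78²/45 = 23.3207
V̂(ȳ_st) = 89.8347

V̂(ȳ_st) ≈ 89.8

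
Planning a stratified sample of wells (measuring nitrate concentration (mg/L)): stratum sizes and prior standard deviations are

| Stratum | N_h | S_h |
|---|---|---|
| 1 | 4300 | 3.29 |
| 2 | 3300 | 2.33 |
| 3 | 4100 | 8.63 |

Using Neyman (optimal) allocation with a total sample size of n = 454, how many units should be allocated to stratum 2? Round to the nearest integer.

Neyman allocation: n_h = n · N_h S_h / Σ N_i S_i, with n = 454.
  stratum 1: N_h·S_h = 4300·3.29 = 14147.00
  stratum 2: N_h·S_h = 3300·2.33 = 7689.00
  stratum 3: N_h·S_h = 4100·8.63 = 35383.00
Σ N_h S_h = 57219.00
n for stratum 2 = 454·7689.00/57219.00 = 61.008 → 61

61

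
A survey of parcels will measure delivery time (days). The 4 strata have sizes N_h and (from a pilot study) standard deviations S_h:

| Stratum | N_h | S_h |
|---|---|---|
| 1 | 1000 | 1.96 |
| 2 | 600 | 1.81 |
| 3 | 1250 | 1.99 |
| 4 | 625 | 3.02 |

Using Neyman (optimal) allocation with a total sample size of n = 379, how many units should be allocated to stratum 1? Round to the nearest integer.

100

Neyman allocation: n_h = n · N_h S_h / Σ N_i S_i, with n = 379.
  stratum 1: N_h·S_h = 1000·1.96 = 1960.00
  stratum 2: N_h·S_h = 600·1.81 = 1086.00
  stratum 3: N_h·S_h = 1250·1.99 = 2487.50
  stratum 4: N_h·S_h = 625·3.02 = 1887.50
Σ N_h S_h = 7421.00
n for stratum 1 = 379·1960.00/7421.00 = 100.100 → 100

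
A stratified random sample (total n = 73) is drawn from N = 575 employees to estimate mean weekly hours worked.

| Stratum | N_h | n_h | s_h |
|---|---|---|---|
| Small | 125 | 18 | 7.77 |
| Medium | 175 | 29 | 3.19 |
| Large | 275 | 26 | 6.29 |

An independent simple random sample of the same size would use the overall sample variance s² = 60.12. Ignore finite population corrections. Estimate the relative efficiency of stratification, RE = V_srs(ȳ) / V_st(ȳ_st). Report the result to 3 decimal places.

RE ≈ 1.528

V̂(ȳ_st) = Σ W_h² s_h²/n_h, with W_h = N_h/N and N = 575:
  stratum Small: (125/575)²·7.77²/18 = 0.158509
  stratum Medium: (175/575)²·3.19²/29 = 0.032503
  stratum Large: (275/575)²·6.29²/26 = 0.348063
V_st = 0.539075
V_srs = s²/n = 60.12/73 = 0.823562
Relative efficiency = V_srs / V_st = 0.823562/0.539075 = 1.5277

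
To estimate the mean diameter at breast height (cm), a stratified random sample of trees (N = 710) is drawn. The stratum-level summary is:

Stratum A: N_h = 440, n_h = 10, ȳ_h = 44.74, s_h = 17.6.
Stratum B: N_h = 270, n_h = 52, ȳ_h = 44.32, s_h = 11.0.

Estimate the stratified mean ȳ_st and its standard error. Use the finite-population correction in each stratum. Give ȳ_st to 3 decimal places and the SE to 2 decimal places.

ȳ_st = Σ W_h ȳ_h = (440·44.74 + 270·44.32)/710 = 44.58028
V̂(ȳ_st) = Σ W_h² (1 − n_h/N_h) s_h²/n_h, with W_h = N_h/N and N = 710:
  stratum A: (440/710)²·(1 − 10/440)·17.6²/10 = 11.626
  stratum B: (270/710)²·(1 − 52/270)·11.0²/52 = 0.271697
V̂(ȳ_st) = 11.8977
SE(ȳ_st) = √11.8977 = 3.4493

ȳ_st ≈ 44.580, SE ≈ 3.45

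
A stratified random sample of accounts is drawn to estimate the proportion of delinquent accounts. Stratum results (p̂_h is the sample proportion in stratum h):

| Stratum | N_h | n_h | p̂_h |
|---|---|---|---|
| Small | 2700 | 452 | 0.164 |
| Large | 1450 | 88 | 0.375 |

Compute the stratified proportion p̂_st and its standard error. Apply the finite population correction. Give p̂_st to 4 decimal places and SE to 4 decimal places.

N = 4150; stratum weights W_h = N_h/N.
p̂_st = Σ W_h p̂_h = (2700·0.164 + 1450·0.375)/4150 = 0.23772
V̂(p̂_st) = Σ W_h² (1 − n_h/N_h) p̂_h(1−p̂_h)/(n_h−1):
  stratum Small: (2700/4150)²·(1 − 452/2700)·0.164·0.836/451 = 0.000107137
  stratum Large: (1450/4150)²·(1 − 88/1450)·0.375·0.625/87 = 0.000308916
V̂(p̂_st) = 0.000416053; SE = √V̂ = 0.0203974

p̂_st ≈ 0.2377, SE ≈ 0.0204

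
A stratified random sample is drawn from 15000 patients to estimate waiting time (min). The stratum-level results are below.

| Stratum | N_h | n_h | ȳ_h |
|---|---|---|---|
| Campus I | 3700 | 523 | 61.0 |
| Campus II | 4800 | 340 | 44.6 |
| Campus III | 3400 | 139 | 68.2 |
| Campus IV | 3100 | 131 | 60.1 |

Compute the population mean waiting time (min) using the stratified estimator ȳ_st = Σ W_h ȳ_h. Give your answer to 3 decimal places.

ȳ_st ≈ 57.198

N = Σ N_h = 15000. Stratum weights W_h = N_h/N.
ȳ_st = (3700·61.0 + 4800·44.6 + 3400·68.2 + 3100·60.1) / 15000 = 57.19800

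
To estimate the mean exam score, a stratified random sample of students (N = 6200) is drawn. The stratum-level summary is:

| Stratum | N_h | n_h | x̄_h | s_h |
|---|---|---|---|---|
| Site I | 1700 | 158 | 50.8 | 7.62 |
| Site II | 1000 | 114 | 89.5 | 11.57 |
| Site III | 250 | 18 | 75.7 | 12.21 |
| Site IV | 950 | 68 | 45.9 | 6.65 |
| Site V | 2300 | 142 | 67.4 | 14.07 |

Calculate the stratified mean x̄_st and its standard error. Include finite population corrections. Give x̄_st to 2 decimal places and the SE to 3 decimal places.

x̄_st ≈ 63.45, SE ≈ 0.509

x̄_st = Σ W_h x̄_h = (1700·50.8 + 1000·89.5 + 250·75.7 + 950·45.9 + 2300·67.4)/6200 = 63.45323
V̂(x̄_st) = Σ W_h² (1 − n_h/N_h) s_h²/n_h, with W_h = N_h/N and N = 6200:
  stratum Site I: (1700/6200)²·(1 − 158/1700)·7.62²/158 = 0.0250613
  stratum Site II: (1000/6200)²·(1 − 114/1000)·11.57²/114 = 0.0270653
  stratum Site III: (250/6200)²·(1 − 18/250)·12.21²/18 = 0.0124969
  stratum Site IV: (950/6200)²·(1 − 68/950)·6.65²/68 = 0.0141757
  stratum Site V: (2300/6200)²·(1 − 142/2300)·14.07²/142 = 0.18001
V̂(x̄_st) = 0.258809
SE(x̄_st) = √0.258809 = 0.508732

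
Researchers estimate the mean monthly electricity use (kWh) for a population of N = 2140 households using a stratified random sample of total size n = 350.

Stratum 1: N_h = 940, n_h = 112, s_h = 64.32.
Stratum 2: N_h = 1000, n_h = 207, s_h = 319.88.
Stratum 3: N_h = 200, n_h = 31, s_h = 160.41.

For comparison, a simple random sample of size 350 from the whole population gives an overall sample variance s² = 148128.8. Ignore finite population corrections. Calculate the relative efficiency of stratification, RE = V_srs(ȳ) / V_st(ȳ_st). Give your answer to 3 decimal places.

RE ≈ 3.460

V̂(ȳ_st) = Σ W_h² s_h²/n_h, with W_h = N_h/N and N = 2140:
  stratum 1: (940/2140)²·64.32²/112 = 7.12693
  stratum 2: (1000/2140)²·319.88²/207 = 107.938
  stratum 3: (200/2140)²·160.41²/31 = 7.24993
V_st = 122.315
V_srs = s²/n = 148128.8/350 = 423.225
Relative efficiency = V_srs / V_st = 423.225/122.315 = 3.4601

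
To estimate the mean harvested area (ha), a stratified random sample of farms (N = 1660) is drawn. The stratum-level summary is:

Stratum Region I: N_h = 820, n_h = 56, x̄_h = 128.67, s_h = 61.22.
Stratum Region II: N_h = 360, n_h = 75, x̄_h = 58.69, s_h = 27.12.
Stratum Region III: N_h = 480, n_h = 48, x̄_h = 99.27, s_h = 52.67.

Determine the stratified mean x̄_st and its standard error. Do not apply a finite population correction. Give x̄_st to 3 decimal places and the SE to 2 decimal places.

x̄_st = Σ W_h x̄_h = (820·128.67 + 360·58.69 + 480·99.27)/1660 = 104.99241
V̂(x̄_st) = Σ W_h² s_h²/n_h, with W_h = N_h/N and N = 1660:
  stratum Region I: (820/1660)²·61.22²/56 = 16.3309
  stratum Region II: (360/1660)²·27.12²/75 = 0.461219
  stratum Region III: (480/1660)²·52.67²/48 = 4.83228
V̂(x̄_st) = 21.6244
SE(x̄_st) = √21.6244 = 4.6502

x̄_st ≈ 104.992, SE ≈ 4.65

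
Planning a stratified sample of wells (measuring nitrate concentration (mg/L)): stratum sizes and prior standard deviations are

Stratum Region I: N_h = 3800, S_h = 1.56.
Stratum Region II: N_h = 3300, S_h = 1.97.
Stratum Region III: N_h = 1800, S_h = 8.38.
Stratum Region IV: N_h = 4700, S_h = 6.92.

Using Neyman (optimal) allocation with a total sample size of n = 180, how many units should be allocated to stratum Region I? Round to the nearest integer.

18

Neyman allocation: n_h = n · N_h S_h / Σ N_i S_i, with n = 180.
  stratum Region I: N_h·S_h = 3800·1.56 = 5928.00
  stratum Region II: N_h·S_h = 3300·1.97 = 6501.00
  stratum Region III: N_h·S_h = 1800·8.38 = 15084.00
  stratum Region IV: N_h·S_h = 4700·6.92 = 32524.00
Σ N_h S_h = 60037.00
n for stratum Region I = 180·5928.00/60037.00 = 17.773 → 18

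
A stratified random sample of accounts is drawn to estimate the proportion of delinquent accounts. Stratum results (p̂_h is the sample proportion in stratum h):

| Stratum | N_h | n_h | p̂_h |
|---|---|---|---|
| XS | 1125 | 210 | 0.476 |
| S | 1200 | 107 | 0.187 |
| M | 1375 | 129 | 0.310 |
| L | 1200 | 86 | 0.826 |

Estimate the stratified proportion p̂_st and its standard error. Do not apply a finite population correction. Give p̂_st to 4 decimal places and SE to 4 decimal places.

N = 4900; stratum weights W_h = N_h/N.
p̂_st = Σ W_h p̂_h = (1125·0.476 + 1200·0.187 + 1375·0.310 + 1200·0.826)/4900 = 0.44436
V̂(p̂_st) = Σ W_h² p̂_h(1−p̂_h)/(n_h−1):
  stratum XS: (1125/4900)²·0.476·0.524/209 = 6.29078e-05
  stratum S: (1200/4900)²·0.187·0.813/106 = 8.60194e-05
  stratum M: (1375/4900)²·0.310·0.690/128 = 0.000131587
  stratum L: (1200/4900)²·0.826·0.174/85 = 0.00010141
V̂(p̂_st) = 0.000381925; SE = √V̂ = 0.0195429

p̂_st ≈ 0.4444, SE ≈ 0.0195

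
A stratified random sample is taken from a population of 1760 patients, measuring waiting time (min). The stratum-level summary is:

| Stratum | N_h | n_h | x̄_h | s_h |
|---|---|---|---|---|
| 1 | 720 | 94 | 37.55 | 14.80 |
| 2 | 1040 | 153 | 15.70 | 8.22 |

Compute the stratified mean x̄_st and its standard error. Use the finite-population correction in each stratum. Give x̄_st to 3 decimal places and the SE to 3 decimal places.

x̄_st ≈ 24.639, SE ≈ 0.686

x̄_st = Σ W_h x̄_h = (720·37.55 + 1040·15.70)/1760 = 24.63864
V̂(x̄_st) = Σ W_h² (1 − n_h/N_h) s_h²/n_h, with W_h = N_h/N and N = 1760:
  stratum 1: (720/1760)²·(1 − 94/720)·14.80²/94 = 0.33906
  stratum 2: (1040/1760)²·(1 − 153/1040)·8.22²/153 = 0.131518
V̂(x̄_st) = 0.470578
SE(x̄_st) = √0.470578 = 0.685987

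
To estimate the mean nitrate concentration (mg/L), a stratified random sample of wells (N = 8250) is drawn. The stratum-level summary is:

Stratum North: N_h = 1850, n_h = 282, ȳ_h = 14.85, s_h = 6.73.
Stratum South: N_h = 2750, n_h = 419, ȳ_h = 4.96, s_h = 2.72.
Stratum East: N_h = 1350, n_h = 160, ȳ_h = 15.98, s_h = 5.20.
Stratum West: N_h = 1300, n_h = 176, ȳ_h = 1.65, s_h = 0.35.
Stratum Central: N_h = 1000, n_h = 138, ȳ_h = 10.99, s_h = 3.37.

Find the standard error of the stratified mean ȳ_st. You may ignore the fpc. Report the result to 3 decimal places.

SE(ȳ_st) ≈ 0.126

V̂(ȳ_st) = Σ W_h² s_h²/n_h, with W_h = N_h/N and N = 8250:
  stratum North: (1850/8250)²·6.73²/282 = 0.00807638
  stratum South: (2750/8250)²·2.72²/419 = 0.00196192
  stratum East: (1350/8250)²·5.20²/160 = 0.00452529
  stratum West: (1300/8250)²·0.35²/176 = 1.72823e-05
  stratum Central: (1000/8250)²·3.37²/138 = 0.00120913
V̂(ȳ_st) = 0.01579
SE(ȳ_st) = √0.01579 = 0.125658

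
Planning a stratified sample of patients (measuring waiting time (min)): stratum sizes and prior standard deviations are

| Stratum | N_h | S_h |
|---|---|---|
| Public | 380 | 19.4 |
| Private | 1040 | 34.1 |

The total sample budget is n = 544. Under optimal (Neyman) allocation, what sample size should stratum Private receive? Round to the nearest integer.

450

Neyman allocation: n_h = n · N_h S_h / Σ N_i S_i, with n = 544.
  stratum Public: N_h·S_h = 380·19.4 = 7372.00
  stratum Private: N_h·S_h = 1040·34.1 = 35464.00
Σ N_h S_h = 42836.00
n for stratum Private = 544·35464.00/42836.00 = 450.379 → 450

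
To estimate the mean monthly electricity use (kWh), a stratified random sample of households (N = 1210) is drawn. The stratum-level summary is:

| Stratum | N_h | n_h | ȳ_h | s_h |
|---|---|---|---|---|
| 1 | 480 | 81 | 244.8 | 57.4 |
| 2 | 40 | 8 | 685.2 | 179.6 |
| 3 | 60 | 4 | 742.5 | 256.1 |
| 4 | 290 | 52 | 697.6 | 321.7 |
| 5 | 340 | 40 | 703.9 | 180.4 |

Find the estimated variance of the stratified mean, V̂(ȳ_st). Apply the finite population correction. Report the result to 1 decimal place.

V̂(ȳ_st) = Σ W_h² (1 − n_h/N_h) s_h²/n_h, with W_h = N_h/N and N = 1210:
  stratum 1: (480/1210)²·(1 − 81/480)·57.4²/81 = 5.32086
  stratum 2: (40/1210)²·(1 − 8/40)·179.6²/8 = 3.52502
  stratum 3: (60/1210)²·(1 − 4/60)·256.1²/4 = 37.6294
  stratum 4: (290/1210)²·(1 − 52/290)·321.7²/52 = 93.8216
  stratum 5: (340/1210)²·(1 − 40/340)·180.4²/40 = 56.6817
V̂(ȳ_st) = 196.979

V̂(ȳ_st) ≈ 197.0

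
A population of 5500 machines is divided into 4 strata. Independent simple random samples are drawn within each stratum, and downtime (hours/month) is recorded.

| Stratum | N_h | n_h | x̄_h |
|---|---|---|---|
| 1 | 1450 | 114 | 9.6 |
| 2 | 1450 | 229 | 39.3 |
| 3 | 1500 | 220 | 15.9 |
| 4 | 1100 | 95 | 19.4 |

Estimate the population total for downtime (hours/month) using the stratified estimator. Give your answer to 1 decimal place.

τ̂_st = Σ N_h x̄_h = 1450·9.6 + 1450·39.3 + 1500·15.9 + 1100·19.4 = 116095.0

τ̂_st ≈ 116095.0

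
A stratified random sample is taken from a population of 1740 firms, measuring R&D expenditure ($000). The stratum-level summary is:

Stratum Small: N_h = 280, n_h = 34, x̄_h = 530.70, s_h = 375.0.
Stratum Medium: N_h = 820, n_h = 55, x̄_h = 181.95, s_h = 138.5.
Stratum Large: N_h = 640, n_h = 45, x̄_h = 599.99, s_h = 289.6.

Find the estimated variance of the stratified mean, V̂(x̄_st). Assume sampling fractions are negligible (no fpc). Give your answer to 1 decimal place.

V̂(x̄_st) ≈ 436.7

V̂(x̄_st) = Σ W_h² s_h²/n_h, with W_h = N_h/N and N = 1740:
  stratum Small: (280/1740)²·375.0²/34 = 107.103
  stratum Medium: (820/1740)²·138.5²/55 = 77.458
  stratum Large: (640/1740)²·289.6²/45 = 252.142
V̂(x̄_st) = 436.703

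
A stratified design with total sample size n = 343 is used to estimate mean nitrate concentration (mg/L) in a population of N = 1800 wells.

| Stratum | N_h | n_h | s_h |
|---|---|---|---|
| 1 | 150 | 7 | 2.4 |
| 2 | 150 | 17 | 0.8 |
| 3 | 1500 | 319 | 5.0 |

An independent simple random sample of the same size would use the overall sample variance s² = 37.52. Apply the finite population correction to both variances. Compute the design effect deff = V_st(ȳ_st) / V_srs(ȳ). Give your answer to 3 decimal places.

deff ≈ 0.548

V̂(ȳ_st) = Σ W_h² (1 − n_h/N_h) s_h²/n_h, with W_h = N_h/N and N = 1800:
  stratum 1: (150/1800)²·(1 − 7/150)·2.4²/7 = 0.00544762
  stratum 2: (150/1800)²·(1 − 17/150)·0.8²/17 = 0.000231808
  stratum 3: (1500/1800)²·(1 − 319/1500)·5.0²/319 = 0.0428495
V_st = 0.0485289
V_srs = (1 − 343/1800)·37.52/343 = 0.0885433
deff = V_st / V_srs = 0.0485289/0.0885433 = 0.5481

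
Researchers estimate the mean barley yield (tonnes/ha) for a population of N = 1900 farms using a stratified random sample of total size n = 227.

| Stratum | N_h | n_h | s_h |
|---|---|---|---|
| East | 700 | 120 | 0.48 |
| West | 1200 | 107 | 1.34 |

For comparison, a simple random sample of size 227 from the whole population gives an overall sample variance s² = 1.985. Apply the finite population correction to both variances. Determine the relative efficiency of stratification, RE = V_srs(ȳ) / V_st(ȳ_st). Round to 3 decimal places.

RE ≈ 1.220

V̂(ȳ_st) = Σ W_h² (1 − n_h/N_h) s_h²/n_h, with W_h = N_h/N and N = 1900:
  stratum East: (700/1900)²·(1 − 120/700)·0.48²/120 = 0.000215934
  stratum West: (1200/1900)²·(1 − 107/1200)·1.34²/107 = 0.00609705
V_st = 0.00631299
V_srs = (1 − 227/1900)·1.985/227 = 0.00769976
Relative efficiency = V_srs / V_st = 0.00769976/0.00631299 = 1.2197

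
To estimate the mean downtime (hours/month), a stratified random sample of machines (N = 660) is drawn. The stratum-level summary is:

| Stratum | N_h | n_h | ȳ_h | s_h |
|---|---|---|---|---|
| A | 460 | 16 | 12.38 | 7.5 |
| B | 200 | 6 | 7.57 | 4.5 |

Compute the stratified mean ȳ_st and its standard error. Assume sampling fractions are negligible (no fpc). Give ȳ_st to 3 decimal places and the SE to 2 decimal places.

ȳ_st = Σ W_h ȳ_h = (460·12.38 + 200·7.57)/660 = 10.92242
V̂(ȳ_st) = Σ W_h² s_h²/n_h, with W_h = N_h/N and N = 660:
  stratum A: (460/660)²·7.5²/16 = 1.70777
  stratum B: (200/660)²·4.5²/6 = 0.309917
V̂(ȳ_st) = 2.01769
SE(ȳ_st) = √2.01769 = 1.42045

ȳ_st ≈ 10.922, SE ≈ 1.42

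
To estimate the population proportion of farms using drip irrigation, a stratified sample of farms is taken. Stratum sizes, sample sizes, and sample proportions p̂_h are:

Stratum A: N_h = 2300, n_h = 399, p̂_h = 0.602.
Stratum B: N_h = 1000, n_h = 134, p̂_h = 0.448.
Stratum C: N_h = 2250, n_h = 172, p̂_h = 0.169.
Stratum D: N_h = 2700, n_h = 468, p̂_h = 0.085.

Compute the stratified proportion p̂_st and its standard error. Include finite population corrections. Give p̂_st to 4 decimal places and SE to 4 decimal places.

N = 8250; stratum weights W_h = N_h/N.
p̂_st = Σ W_h p̂_h = (2300·0.602 + 1000·0.448 + 2250·0.169 + 2700·0.085)/8250 = 0.29604
V̂(p̂_st) = Σ W_h² (1 − n_h/N_h) p̂_h(1−p̂_h)/(n_h−1):
  stratum A: (2300/8250)²·(1 − 399/2300)·0.602·0.398/398 = 3.86722e-05
  stratum B: (1000/8250)²·(1 − 134/1000)·0.448·0.552/133 = 2.36579e-05
  stratum C: (2250/8250)²·(1 − 172/2250)·0.169·0.831/171 = 5.64172e-05
  stratum D: (2700/8250)²·(1 − 468/2700)·0.085·0.915/467 = 1.4746e-05
V̂(p̂_st) = 0.000133493; SE = √V̂ = 0.0115539

p̂_st ≈ 0.2960, SE ≈ 0.0116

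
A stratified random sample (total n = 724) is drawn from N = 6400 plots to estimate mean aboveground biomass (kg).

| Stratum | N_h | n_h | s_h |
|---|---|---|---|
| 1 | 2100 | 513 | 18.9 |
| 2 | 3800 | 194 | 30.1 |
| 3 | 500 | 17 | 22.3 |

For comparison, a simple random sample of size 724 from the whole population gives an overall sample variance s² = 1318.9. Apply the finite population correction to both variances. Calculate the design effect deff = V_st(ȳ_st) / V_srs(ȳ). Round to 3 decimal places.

V̂(ȳ_st) = Σ W_h² (1 − n_h/N_h) s_h²/n_h, with W_h = N_h/N and N = 6400:
  stratum 1: (2100/6400)²·(1 − 513/2100)·18.9²/513 = 0.0566556
  stratum 2: (3800/6400)²·(1 − 194/3800)·30.1²/194 = 1.56236
  stratum 3: (500/6400)²·(1 − 17/500)·22.3²/17 = 0.172472
V_st = 1.79149
V_srs = (1 − 724/6400)·1318.9/724 = 1.61561
deff = V_st / V_srs = 1.79149/1.61561 = 1.1089

deff ≈ 1.109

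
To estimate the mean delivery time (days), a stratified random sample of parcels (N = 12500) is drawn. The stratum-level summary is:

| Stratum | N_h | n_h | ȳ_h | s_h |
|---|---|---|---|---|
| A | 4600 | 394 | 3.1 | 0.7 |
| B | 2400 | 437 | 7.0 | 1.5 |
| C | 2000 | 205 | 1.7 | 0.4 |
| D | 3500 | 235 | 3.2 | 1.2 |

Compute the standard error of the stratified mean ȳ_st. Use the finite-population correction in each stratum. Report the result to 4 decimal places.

V̂(ȳ_st) = Σ W_h² (1 − n_h/N_h) s_h²/n_h, with W_h = N_h/N and N = 12500:
  stratum A: (4600/12500)²·(1 − 394/4600)·0.7²/394 = 0.000153995
  stratum B: (2400/12500)²·(1 − 437/2400)·1.5²/437 = 0.000155243
  stratum C: (2000/12500)²·(1 − 205/2000)·0.4²/205 = 1.79325e-05
  stratum D: (3500/12500)²·(1 − 235/3500)·1.2²/235 = 0.000448153
V̂(ȳ_st) = 0.000775323
SE(ȳ_st) = √0.000775323 = 0.0278446

SE(ȳ_st) ≈ 0.0278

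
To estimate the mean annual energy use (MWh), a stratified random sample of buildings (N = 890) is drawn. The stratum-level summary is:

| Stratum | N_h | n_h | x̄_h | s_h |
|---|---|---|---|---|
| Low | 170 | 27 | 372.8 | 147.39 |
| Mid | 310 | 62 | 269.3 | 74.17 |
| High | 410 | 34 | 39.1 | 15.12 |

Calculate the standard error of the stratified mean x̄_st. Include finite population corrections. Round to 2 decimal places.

SE(x̄_st) ≈ 5.88

V̂(x̄_st) = Σ W_h² (1 − n_h/N_h) s_h²/n_h, with W_h = N_h/N and N = 890:
  stratum Low: (170/890)²·(1 − 27/170)·147.39²/27 = 24.6932
  stratum Mid: (310/890)²·(1 − 62/310)·74.17²/62 = 8.61189
  stratum High: (410/890)²·(1 − 34/410)·15.12²/34 = 1.30863
V̂(x̄_st) = 34.6137
SE(x̄_st) = √34.6137 = 5.88334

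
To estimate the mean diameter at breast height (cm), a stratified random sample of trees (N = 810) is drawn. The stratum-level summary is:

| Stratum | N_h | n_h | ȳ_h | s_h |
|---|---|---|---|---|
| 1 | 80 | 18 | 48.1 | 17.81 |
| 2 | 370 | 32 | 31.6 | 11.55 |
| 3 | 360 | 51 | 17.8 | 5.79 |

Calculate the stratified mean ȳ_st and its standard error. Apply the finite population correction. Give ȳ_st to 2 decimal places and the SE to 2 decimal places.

ȳ_st ≈ 27.10, SE ≈ 1.02

ȳ_st = Σ W_h ȳ_h = (80·48.1 + 370·31.6 + 360·17.8)/810 = 27.09630
V̂(ȳ_st) = Σ W_h² (1 − n_h/N_h) s_h²/n_h, with W_h = N_h/N and N = 810:
  stratum 1: (80/810)²·(1 − 18/80)·17.81²/18 = 0.133219
  stratum 2: (370/810)²·(1 − 32/370)·11.55²/32 = 0.794625
  stratum 3: (360/810)²·(1 − 51/360)·5.79²/51 = 0.111449
V̂(ȳ_st) = 1.03929
SE(ȳ_st) = √1.03929 = 1.01946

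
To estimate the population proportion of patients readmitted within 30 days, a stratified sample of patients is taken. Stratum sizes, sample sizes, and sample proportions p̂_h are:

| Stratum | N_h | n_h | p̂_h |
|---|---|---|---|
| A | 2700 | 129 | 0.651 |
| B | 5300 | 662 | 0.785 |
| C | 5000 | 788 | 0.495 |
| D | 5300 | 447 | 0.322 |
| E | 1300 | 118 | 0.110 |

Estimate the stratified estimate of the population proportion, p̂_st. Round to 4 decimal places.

p̂_st ≈ 0.5226

N = 19600; stratum weights W_h = N_h/N.
p̂_st = Σ W_h p̂_h = (2700·0.651 + 5300·0.785 + 5000·0.495 + 5300·0.322 + 1300·0.110)/19600 = 0.52259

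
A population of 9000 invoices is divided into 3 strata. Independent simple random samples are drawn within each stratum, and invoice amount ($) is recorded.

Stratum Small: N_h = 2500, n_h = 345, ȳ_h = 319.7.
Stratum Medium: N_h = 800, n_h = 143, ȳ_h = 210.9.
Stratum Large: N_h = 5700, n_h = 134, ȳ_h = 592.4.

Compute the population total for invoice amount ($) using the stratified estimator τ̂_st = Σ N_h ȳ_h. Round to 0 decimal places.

τ̂_st = Σ N_h ȳ_h = 2500·319.7 + 800·210.9 + 5700·592.4 = 4344650

τ̂_st ≈ 4344650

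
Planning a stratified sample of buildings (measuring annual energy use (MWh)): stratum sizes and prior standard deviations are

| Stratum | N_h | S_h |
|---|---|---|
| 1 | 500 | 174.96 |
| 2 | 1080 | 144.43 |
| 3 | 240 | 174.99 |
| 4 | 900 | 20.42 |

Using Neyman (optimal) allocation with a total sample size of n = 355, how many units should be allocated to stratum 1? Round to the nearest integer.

102

Neyman allocation: n_h = n · N_h S_h / Σ N_i S_i, with n = 355.
  stratum 1: N_h·S_h = 500·174.96 = 87480.00
  stratum 2: N_h·S_h = 1080·144.43 = 155984.40
  stratum 3: N_h·S_h = 240·174.99 = 41997.60
  stratum 4: N_h·S_h = 900·20.42 = 18378.00
Σ N_h S_h = 303840.00
n for stratum 1 = 355·87480.00/303840.00 = 102.210 → 102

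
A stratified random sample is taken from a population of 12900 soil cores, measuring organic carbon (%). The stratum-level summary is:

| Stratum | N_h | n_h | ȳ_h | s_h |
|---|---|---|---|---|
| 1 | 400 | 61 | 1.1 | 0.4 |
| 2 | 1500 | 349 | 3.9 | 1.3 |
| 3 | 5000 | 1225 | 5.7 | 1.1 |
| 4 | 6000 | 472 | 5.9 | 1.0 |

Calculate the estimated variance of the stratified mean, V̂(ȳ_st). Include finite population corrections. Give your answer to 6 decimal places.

V̂(ȳ_st) ≈ 0.000587

V̂(ȳ_st) = Σ W_h² (1 − n_h/N_h) s_h²/n_h, with W_h = N_h/N and N = 12900:
  stratum 1: (400/12900)²·(1 − 61/400)·0.4²/61 = 2.13732e-06
  stratum 2: (1500/12900)²·(1 − 349/1500)·1.3²/349 = 5.02399e-05
  stratum 3: (5000/12900)²·(1 − 1225/5000)·1.1²/1225 = 0.000112036
  stratum 4: (6000/12900)²·(1 − 472/6000)·1.0²/472 = 0.000422277
V̂(ȳ_st) = 0.00058669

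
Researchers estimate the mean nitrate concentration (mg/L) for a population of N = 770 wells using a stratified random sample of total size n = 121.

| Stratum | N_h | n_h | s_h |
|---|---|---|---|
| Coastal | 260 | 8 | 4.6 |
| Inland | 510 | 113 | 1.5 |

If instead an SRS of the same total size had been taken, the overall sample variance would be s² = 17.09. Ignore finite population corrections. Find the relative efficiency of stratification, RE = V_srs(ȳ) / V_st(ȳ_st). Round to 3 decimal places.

V̂(ȳ_st) = Σ W_h² s_h²/n_h, with W_h = N_h/N and N = 770:
  stratum Coastal: (260/770)²·4.6²/8 = 0.301572
  stratum Inland: (510/770)²·1.5²/113 = 0.008735
V_st = 0.310307
V_srs = s²/n = 17.09/121 = 0.14124
Relative efficiency = V_srs / V_st = 0.14124/0.310307 = 0.4552

RE ≈ 0.455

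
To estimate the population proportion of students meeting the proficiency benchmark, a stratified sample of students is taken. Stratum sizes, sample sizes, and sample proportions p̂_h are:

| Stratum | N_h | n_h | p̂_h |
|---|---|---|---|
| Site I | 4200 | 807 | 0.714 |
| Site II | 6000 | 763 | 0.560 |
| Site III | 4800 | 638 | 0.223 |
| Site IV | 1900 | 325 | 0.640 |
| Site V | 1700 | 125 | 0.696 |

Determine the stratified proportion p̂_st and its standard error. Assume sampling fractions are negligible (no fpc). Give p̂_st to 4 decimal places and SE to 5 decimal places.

p̂_st ≈ 0.5284, SE ≈ 0.00929

N = 18600; stratum weights W_h = N_h/N.
p̂_st = Σ W_h p̂_h = (4200·0.714 + 6000·0.560 + 4800·0.223 + 1900·0.640 + 1700·0.696)/18600 = 0.52841
V̂(p̂_st) = Σ W_h² p̂_h(1−p̂_h)/(n_h−1):
  stratum Site I: (4200/18600)²·0.714·0.286/806 = 1.29182e-05
  stratum Site II: (6000/18600)²·0.560·0.440/762 = 3.36482e-05
  stratum Site III: (4800/18600)²·0.223·0.777/637 = 1.81152e-05
  stratum Site IV: (1900/18600)²·0.640·0.360/324 = 7.42025e-06
  stratum Site V: (1700/18600)²·0.696·0.304/124 = 1.42539e-05
V̂(p̂_st) = 8.63558e-05; SE = √V̂ = 0.00929278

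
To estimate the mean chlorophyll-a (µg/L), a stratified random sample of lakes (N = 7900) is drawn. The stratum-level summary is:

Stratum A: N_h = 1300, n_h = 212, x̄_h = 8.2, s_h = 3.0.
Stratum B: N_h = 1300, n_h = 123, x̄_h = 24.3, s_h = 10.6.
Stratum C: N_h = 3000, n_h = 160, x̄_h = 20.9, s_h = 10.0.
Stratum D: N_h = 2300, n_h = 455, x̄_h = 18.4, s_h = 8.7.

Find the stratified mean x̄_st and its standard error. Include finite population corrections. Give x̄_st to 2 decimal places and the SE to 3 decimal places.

x̄_st = Σ W_h x̄_h = (1300·8.2 + 1300·24.3 + 3000·20.9 + 2300·18.4)/7900 = 18.64177
V̂(x̄_st) = Σ W_h² (1 − n_h/N_h) s_h²/n_h, with W_h = N_h/N and N = 7900:
  stratum A: (1300/7900)²·(1 − 212/1300)·3.0²/212 = 0.00096211
  stratum B: (1300/7900)²·(1 − 123/1300)·10.6²/123 = 0.0223961
  stratum C: (3000/7900)²·(1 − 160/3000)·10.0²/160 = 0.0853229
  stratum D: (2300/7900)²·(1 − 455/2300)·8.7²/455 = 0.0113109
V̂(x̄_st) = 0.119992
SE(x̄_st) = √0.119992 = 0.346399

x̄_st ≈ 18.64, SE ≈ 0.346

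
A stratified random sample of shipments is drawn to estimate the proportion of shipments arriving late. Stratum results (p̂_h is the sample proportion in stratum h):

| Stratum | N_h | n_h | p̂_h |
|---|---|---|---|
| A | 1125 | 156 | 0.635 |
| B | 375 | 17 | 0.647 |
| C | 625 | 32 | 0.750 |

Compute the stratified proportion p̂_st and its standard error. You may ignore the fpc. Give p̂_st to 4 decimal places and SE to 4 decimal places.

p̂_st ≈ 0.6709, SE ≈ 0.0372

N = 2125; stratum weights W_h = N_h/N.
p̂_st = Σ W_h p̂_h = (1125·0.635 + 375·0.647 + 625·0.750)/2125 = 0.67094
V̂(p̂_st) = Σ W_h² p̂_h(1−p̂_h)/(n_h−1):
  stratum A: (1125/2125)²·0.635·0.365/155 = 0.000419104
  stratum B: (375/2125)²·0.647·0.353/16 = 0.000444533
  stratum C: (625/2125)²·0.750·0.250/31 = 0.000523217
V̂(p̂_st) = 0.00138685; SE = √V̂ = 0.0372405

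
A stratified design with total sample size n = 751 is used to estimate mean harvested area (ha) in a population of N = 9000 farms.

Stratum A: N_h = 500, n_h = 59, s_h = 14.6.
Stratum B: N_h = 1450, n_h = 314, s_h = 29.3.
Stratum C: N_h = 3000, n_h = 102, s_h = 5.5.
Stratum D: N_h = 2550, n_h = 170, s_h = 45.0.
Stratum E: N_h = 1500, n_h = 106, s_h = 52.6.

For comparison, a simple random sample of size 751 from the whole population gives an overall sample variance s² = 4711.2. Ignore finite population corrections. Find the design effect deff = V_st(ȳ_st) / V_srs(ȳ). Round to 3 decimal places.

deff ≈ 0.286

V̂(ȳ_st) = Σ W_h² s_h²/n_h, with W_h = N_h/N and N = 9000:
  stratum A: (500/9000)²·14.6²/59 = 0.0111509
  stratum B: (1450/9000)²·29.3²/314 = 0.070967
  stratum C: (3000/9000)²·5.5²/102 = 0.0329521
  stratum D: (2550/9000)²·45.0²/170 = 0.95625
  stratum E: (1500/9000)²·52.6²/106 = 0.725042
V_st = 1.79636
V_srs = s²/n = 4711.2/751 = 6.27324
deff = V_st / V_srs = 1.79636/6.27324 = 0.2864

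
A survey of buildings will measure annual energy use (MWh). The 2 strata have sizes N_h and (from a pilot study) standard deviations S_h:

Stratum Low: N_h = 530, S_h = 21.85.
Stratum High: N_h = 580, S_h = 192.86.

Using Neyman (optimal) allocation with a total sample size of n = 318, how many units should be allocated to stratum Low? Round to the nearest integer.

30

Neyman allocation: n_h = n · N_h S_h / Σ N_i S_i, with n = 318.
  stratum Low: N_h·S_h = 530·21.85 = 11580.50
  stratum High: N_h·S_h = 580·192.86 = 111858.80
Σ N_h S_h = 123439.30
n for stratum Low = 318·11580.50/123439.30 = 29.833 → 30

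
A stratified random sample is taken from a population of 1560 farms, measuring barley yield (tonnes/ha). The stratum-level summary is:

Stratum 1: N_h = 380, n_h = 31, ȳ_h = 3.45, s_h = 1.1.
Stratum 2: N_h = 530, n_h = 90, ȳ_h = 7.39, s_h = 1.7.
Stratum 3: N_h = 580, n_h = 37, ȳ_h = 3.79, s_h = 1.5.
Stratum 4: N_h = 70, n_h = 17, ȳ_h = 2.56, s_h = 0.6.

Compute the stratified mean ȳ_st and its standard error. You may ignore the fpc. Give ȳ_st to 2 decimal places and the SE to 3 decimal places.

ȳ_st ≈ 4.88, SE ≈ 0.120

ȳ_st = Σ W_h ȳ_h = (380·3.45 + 530·7.39 + 580·3.79 + 70·2.56)/1560 = 4.87506
V̂(ȳ_st) = Σ W_h² s_h²/n_h, with W_h = N_h/N and N = 1560:
  stratum 1: (380/1560)²·1.1²/31 = 0.00231602
  stratum 2: (530/1560)²·1.7²/90 = 0.00370645
  stratum 3: (580/1560)²·1.5²/37 = 0.00840597
  stratum 4: (70/1560)²·0.6²/17 = 4.26384e-05
V̂(ȳ_st) = 0.0144711
SE(ȳ_st) = √0.0144711 = 0.120296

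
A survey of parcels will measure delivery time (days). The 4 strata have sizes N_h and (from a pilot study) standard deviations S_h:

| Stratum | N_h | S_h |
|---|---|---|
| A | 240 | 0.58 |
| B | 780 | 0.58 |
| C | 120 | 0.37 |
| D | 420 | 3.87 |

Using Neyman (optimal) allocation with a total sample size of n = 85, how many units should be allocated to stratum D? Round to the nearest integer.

Neyman allocation: n_h = n · N_h S_h / Σ N_i S_i, with n = 85.
  stratum A: N_h·S_h = 240·0.58 = 139.20
  stratum B: N_h·S_h = 780·0.58 = 452.40
  stratum C: N_h·S_h = 120·0.37 = 44.40
  stratum D: N_h·S_h = 420·3.87 = 1625.40
Σ N_h S_h = 2261.40
n for stratum D = 85·1625.40/2261.40 = 61.094 → 61

61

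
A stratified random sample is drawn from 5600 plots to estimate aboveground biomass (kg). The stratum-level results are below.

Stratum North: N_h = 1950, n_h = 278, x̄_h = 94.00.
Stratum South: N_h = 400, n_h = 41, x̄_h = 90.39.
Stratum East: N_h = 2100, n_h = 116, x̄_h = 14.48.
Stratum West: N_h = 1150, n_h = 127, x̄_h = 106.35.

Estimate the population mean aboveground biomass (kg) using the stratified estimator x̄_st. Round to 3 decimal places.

x̄_st ≈ 66.458

N = Σ N_h = 5600. Stratum weights W_h = N_h/N.
x̄_st = (1950·94.00 + 400·90.39 + 2100·14.48 + 1150·106.35) / 5600 = 66.45830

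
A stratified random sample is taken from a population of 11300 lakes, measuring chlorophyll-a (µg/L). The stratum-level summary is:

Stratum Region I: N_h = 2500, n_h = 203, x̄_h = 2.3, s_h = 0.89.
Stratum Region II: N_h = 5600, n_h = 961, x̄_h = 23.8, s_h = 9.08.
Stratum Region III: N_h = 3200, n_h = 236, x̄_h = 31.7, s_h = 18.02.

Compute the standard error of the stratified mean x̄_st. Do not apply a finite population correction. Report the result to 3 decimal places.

SE(x̄_st) ≈ 0.363

V̂(x̄_st) = Σ W_h² s_h²/n_h, with W_h = N_h/N and N = 11300:
  stratum Region I: (2500/11300)²·0.89²/203 = 0.000190988
  stratum Region II: (5600/11300)²·9.08²/961 = 0.0210701
  stratum Region III: (3200/11300)²·18.02²/236 = 0.110342
V̂(x̄_st) = 0.131603
SE(x̄_st) = √0.131603 = 0.362771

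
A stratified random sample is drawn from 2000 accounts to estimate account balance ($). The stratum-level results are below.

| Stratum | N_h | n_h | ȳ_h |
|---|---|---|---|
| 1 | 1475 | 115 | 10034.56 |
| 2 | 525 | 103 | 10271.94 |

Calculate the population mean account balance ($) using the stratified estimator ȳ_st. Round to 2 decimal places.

N = Σ N_h = 2000. Stratum weights W_h = N_h/N.
ȳ_st = (1475·10034.56 + 525·10271.94) / 2000 = 10096.8723

ȳ_st ≈ 10096.87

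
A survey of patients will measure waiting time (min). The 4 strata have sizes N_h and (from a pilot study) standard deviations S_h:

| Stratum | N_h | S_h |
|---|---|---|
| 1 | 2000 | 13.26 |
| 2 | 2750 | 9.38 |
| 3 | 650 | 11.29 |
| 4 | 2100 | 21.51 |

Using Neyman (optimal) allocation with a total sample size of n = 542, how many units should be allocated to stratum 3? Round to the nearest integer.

Neyman allocation: n_h = n · N_h S_h / Σ N_i S_i, with n = 542.
  stratum 1: N_h·S_h = 2000·13.26 = 26520.00
  stratum 2: N_h·S_h = 2750·9.38 = 25795.00
  stratum 3: N_h·S_h = 650·11.29 = 7338.50
  stratum 4: N_h·S_h = 2100·21.51 = 45171.00
Σ N_h S_h = 104824.50
n for stratum 3 = 542·7338.50/104824.50 = 37.944 → 38

38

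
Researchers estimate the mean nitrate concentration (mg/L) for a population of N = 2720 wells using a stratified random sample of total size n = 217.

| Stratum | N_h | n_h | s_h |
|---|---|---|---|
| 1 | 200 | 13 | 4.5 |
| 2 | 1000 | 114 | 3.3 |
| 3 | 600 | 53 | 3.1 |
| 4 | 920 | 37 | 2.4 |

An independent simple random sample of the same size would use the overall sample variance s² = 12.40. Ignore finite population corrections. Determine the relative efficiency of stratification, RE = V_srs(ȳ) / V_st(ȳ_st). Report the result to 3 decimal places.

RE ≈ 1.191

V̂(ȳ_st) = Σ W_h² s_h²/n_h, with W_h = N_h/N and N = 2720:
  stratum 1: (200/2720)²·4.5²/13 = 0.00842178
  stratum 2: (1000/2720)²·3.3²/114 = 0.0129118
  stratum 3: (600/2720)²·3.1²/53 = 0.00882292
  stratum 4: (920/2720)²·2.4²/37 = 0.0178098
V_st = 0.0479662
V_srs = s²/n = 12.40/217 = 0.0571429
Relative efficiency = V_srs / V_st = 0.0571429/0.0479662 = 1.1913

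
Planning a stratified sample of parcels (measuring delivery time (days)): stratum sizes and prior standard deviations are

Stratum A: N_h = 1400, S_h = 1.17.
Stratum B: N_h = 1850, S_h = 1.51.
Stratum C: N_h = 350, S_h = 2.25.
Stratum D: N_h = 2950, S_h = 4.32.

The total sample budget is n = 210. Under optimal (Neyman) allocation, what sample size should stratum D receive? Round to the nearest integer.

Neyman allocation: n_h = n · N_h S_h / Σ N_i S_i, with n = 210.
  stratum A: N_h·S_h = 1400·1.17 = 1638.00
  stratum B: N_h·S_h = 1850·1.51 = 2793.50
  stratum C: N_h·S_h = 350·2.25 = 787.50
  stratum D: N_h·S_h = 2950·4.32 = 12744.00
Σ N_h S_h = 17963.00
n for stratum D = 210·12744.00/17963.00 = 148.986 → 149

149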